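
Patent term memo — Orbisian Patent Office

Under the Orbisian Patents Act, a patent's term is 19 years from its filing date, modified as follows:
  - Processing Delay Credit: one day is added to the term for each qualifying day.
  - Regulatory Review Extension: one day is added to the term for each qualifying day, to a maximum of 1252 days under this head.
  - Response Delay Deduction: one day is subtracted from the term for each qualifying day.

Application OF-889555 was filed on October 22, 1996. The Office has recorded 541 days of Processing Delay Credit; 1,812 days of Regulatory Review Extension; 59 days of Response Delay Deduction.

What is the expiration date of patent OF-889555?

Base term: filing date + 19 years → 22 October 2015.
Processing Delay Credit: +541 days → 15 April 2017.
Regulatory Review Extension: 1812 days claimed exceeds the 1252-day cap, so +1252 days → 18 September 2020.
Response Delay Deduction: −59 days → 21 July 2020.

July 21, 2020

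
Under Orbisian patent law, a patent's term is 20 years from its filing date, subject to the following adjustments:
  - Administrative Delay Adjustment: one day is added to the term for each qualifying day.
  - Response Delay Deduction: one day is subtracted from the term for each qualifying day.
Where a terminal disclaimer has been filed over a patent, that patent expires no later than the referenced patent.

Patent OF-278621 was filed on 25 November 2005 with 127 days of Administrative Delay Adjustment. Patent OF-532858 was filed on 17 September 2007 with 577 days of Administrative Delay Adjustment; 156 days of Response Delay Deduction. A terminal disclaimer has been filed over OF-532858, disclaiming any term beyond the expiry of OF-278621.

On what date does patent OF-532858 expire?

April 1, 2026

Natural term of OF-532858:
  Base: filing + 20 years → 17 September 2027.
  Administrative Delay Adjustment: +577 days → 16 April 2029.
  Response Delay Deduction: −156 days → 11 November 2028.
Expiry of referenced patent OF-278621:
  Base: filing + 20 years → 25 November 2025.
  Administrative Delay Adjustment: +127 days → 1 April 2026.
Terminal disclaimer: OF-532858 expires on the earlier of 11 November 2028 and 1 April 2026.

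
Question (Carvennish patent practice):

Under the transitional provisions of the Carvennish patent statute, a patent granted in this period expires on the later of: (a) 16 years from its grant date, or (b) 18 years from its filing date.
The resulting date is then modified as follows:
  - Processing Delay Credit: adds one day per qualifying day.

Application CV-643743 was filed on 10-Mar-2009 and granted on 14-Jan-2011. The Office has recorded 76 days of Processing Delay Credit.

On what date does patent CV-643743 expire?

May 25, 2027

(a) grant + 16 years → 14 January 2027.
(b) filing + 18 years → 10 March 2027.
Later of the two: 10 March 2027.
Processing Delay Credit: +76 days → 25 May 2027.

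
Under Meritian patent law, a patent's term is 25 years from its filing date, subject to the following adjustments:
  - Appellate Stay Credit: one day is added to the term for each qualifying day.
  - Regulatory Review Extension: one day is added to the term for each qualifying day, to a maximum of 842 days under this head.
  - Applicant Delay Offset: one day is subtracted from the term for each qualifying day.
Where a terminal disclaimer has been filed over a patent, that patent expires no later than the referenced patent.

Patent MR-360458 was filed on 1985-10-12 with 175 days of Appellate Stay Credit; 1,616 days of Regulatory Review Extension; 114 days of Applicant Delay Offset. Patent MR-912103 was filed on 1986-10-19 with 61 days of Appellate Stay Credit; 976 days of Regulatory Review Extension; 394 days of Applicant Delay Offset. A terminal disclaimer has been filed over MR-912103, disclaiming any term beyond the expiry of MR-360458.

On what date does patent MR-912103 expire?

Natural term of MR-912103:
  Base: filing + 25 years → 19 October 2011.
  Appellate Stay Credit: +61 days → 19 December 2011.
  Regulatory Review Extension: 976 days claimed exceeds the 842-day cap, so +842 days → 9 April 2014.
  Applicant Delay Offset: −394 days → 11 March 2013.
Expiry of referenced patent MR-360458:
  Base: filing + 25 years → 12 October 2010.
  Appellate Stay Credit: +175 days → 5 April 2011.
  Regulatory Review Extension: 1616 days claimed exceeds the 842-day cap, so +842 days → 25 July 2013.
  Applicant Delay Offset: −114 days → 2 April 2013.
Terminal disclaimer: MR-912103 expires on the earlier of 11 March 2013 and 2 April 2013.

2013-03-11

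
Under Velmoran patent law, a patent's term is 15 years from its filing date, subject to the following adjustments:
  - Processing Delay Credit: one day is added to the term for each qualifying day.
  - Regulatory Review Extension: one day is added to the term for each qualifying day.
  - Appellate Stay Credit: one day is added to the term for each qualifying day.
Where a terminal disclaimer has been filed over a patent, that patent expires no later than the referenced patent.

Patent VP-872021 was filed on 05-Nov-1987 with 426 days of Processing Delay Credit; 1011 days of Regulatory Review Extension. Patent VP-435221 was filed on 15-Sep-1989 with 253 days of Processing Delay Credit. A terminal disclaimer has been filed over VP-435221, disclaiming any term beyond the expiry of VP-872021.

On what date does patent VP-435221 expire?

May 26, 2005

Natural term of VP-435221:
  Base: filing + 15 years → 15 September 2004.
  Processing Delay Credit: +253 days → 26 May 2005.
Expiry of referenced patent VP-872021:
  Base: filing + 15 years → 5 November 2002.
  Processing Delay Credit: +426 days → 5 January 2004.
  Regulatory Review Extension: +1011 days → 12 October 2006.
Terminal disclaimer: VP-435221 expires on the earlier of 26 May 2005 and 12 October 2006.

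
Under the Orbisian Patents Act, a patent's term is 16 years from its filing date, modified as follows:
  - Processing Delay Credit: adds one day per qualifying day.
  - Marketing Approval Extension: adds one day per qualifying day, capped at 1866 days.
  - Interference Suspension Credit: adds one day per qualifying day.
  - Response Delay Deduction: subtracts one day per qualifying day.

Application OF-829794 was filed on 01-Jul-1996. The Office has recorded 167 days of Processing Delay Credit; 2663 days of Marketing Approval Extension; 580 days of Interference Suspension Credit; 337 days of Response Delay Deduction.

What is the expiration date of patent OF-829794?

September 24, 2018

Base term: filing date + 16 years → 1 July 2012.
Processing Delay Credit: +167 days → 15 December 2012.
Marketing Approval Extension: 2663 days claimed exceeds the 1866-day cap, so +1866 days → 24 January 2018.
Interference Suspension Credit: +580 days → 27 August 2019.
Response Delay Deduction: −337 days → 24 September 2018.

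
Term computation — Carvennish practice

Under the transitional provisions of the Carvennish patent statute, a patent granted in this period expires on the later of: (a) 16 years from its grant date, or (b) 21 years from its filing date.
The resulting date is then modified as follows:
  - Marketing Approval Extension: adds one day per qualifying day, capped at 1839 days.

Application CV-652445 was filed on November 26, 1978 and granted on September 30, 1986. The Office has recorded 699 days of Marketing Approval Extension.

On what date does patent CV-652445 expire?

(a) grant + 16 years → 30 September 2002.
(b) filing + 21 years → 26 November 1999.
Later of the two: 30 September 2002.
Marketing Approval Extension: 699 days (within the 1839-day cap) → +699 days → 29 August 2004.

August 29, 2004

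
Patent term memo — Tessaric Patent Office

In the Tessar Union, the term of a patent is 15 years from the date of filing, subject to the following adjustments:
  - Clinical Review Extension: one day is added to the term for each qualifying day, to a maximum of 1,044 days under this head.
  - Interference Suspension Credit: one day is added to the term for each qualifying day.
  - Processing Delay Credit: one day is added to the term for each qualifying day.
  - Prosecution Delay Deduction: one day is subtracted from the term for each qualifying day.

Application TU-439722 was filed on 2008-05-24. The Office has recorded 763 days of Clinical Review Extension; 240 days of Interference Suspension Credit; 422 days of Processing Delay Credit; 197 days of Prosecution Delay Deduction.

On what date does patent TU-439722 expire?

Base term: filing date + 15 years → 24 May 2023.
Clinical Review Extension: 763 days (within the 1044-day cap) → +763 days → 25 June 2025.
Interference Suspension Credit: +240 days → 20 February 2026.
Processing Delay Credit: +422 days → 18 April 2027.
Prosecution Delay Deduction: −197 days → 3 October 2026.

October 3, 2026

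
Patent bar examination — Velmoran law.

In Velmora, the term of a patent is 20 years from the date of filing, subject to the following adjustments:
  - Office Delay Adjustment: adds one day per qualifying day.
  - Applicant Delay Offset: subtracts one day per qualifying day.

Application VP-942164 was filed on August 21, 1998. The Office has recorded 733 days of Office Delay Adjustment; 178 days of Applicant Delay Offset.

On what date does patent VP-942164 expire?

2020-02-27

Base term: filing date + 20 years → 21 August 2018.
Office Delay Adjustment: +733 days → 23 August 2020.
Applicant Delay Offset: −178 days → 27 February 2020.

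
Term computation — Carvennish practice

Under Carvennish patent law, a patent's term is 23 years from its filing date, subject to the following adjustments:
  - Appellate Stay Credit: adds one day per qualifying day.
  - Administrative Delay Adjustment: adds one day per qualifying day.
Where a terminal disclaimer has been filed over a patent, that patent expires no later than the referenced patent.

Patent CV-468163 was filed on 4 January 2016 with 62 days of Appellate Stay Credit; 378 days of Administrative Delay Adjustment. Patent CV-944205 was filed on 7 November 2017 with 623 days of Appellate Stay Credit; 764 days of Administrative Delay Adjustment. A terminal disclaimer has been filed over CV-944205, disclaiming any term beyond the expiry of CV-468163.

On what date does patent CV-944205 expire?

2040-03-19

Natural term of CV-944205:
  Base: filing + 23 years → 7 November 2040.
  Appellate Stay Credit: +623 days → 23 July 2042.
  Administrative Delay Adjustment: +764 days → 25 August 2044.
Expiry of referenced patent CV-468163:
  Base: filing + 23 years → 4 January 2039.
  Appellate Stay Credit: +62 days → 7 March 2039.
  Administrative Delay Adjustment: +378 days → 19 March 2040.
Terminal disclaimer: CV-944205 expires on the earlier of 25 August 2044 and 19 March 2040.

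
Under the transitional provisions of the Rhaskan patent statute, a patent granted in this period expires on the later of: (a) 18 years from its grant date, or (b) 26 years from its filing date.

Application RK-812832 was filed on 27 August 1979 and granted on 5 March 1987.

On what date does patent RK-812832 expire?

(a) grant + 18 years → 5 March 2005.
(b) filing + 26 years → 27 August 2005.
Later of the two: 27 August 2005.

2005-08-27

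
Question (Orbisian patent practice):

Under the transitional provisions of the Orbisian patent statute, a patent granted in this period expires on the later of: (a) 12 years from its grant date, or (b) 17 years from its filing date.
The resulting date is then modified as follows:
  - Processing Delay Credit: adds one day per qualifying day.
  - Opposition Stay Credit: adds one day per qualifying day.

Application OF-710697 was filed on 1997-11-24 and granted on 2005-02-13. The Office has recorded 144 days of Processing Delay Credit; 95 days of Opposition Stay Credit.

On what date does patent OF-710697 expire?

2017-10-10

(a) grant + 12 years → 13 February 2017.
(b) filing + 17 years → 24 November 2014.
Later of the two: 13 February 2017.
Processing Delay Credit: +144 days → 7 July 2017.
Opposition Stay Credit: +95 days → 10 October 2017.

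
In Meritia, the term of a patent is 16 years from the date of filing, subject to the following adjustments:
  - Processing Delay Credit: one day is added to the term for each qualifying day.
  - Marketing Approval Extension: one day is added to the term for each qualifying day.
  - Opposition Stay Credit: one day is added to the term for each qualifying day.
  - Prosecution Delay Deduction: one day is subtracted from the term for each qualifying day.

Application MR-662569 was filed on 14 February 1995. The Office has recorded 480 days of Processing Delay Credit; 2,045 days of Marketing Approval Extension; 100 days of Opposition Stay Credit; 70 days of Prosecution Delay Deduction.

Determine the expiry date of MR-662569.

Base term: filing date + 16 years → 14 February 2011.
Processing Delay Credit: +480 days → 8 June 2012.
Marketing Approval Extension: +2045 days → 13 January 2018.
Opposition Stay Credit: +100 days → 23 April 2018.
Prosecution Delay Deduction: −70 days → 12 February 2018.

2018-02-12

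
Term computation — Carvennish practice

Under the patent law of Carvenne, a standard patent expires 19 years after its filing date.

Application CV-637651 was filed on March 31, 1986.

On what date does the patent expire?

March 31, 2005

Filing date + 19 years → 31 March 2005.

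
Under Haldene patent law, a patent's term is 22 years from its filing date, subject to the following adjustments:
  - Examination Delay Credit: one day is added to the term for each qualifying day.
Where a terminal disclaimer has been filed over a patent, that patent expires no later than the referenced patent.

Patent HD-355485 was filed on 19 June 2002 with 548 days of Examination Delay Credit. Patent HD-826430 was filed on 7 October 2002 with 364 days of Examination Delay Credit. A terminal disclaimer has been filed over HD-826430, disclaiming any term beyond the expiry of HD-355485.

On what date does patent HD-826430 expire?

October 6, 2025

Natural term of HD-826430:
  Base: filing + 22 years → 7 October 2024.
  Examination Delay Credit: +364 days → 6 October 2025.
Expiry of referenced patent HD-355485:
  Base: filing + 22 years → 19 June 2024.
  Examination Delay Credit: +548 days → 19 December 2025.
Terminal disclaimer: HD-826430 expires on the earlier of 6 October 2025 and 19 December 2025.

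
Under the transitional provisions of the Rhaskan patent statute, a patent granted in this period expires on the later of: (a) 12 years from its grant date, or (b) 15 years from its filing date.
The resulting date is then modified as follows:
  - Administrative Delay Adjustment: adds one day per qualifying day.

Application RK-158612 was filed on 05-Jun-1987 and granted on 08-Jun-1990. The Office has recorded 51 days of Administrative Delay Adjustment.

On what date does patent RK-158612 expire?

2002-07-29

(a) grant + 12 years → 8 June 2002.
(b) filing + 15 years → 5 June 2002.
Later of the two: 8 June 2002.
Administrative Delay Adjustment: +51 days → 29 July 2002.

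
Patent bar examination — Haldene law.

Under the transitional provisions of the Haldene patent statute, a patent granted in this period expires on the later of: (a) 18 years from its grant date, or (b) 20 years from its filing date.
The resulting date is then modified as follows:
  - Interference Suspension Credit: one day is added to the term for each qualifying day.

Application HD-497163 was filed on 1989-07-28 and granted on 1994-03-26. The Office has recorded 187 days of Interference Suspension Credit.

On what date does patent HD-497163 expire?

(a) grant + 18 years → 26 March 2012.
(b) filing + 20 years → 28 July 2009.
Later of the two: 26 March 2012.
Interference Suspension Credit: +187 days → 29 September 2012.

September 29, 2012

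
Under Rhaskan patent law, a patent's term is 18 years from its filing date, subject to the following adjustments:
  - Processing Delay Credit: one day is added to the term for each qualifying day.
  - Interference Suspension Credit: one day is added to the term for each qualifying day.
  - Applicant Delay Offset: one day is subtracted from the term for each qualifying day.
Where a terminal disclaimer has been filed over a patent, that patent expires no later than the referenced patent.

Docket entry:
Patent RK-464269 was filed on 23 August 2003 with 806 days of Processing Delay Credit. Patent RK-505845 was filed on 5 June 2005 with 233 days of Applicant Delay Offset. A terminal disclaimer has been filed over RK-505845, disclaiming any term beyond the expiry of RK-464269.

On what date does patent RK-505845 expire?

Natural term of RK-505845:
  Base: filing + 18 years → 5 June 2023.
  Applicant Delay Offset: −233 days → 15 October 2022.
Expiry of referenced patent RK-464269:
  Base: filing + 18 years → 23 August 2021.
  Processing Delay Credit: +806 days → 7 November 2023.
Terminal disclaimer: RK-505845 expires on the earlier of 15 October 2022 and 7 November 2023.

2022-10-15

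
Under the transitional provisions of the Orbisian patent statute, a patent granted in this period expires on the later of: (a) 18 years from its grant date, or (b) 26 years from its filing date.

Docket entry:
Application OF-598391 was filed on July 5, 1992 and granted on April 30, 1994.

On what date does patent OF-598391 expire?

2018-07-05

(a) grant + 18 years → 30 April 2012.
(b) filing + 26 years → 5 July 2018.
Later of the two: 5 July 2018.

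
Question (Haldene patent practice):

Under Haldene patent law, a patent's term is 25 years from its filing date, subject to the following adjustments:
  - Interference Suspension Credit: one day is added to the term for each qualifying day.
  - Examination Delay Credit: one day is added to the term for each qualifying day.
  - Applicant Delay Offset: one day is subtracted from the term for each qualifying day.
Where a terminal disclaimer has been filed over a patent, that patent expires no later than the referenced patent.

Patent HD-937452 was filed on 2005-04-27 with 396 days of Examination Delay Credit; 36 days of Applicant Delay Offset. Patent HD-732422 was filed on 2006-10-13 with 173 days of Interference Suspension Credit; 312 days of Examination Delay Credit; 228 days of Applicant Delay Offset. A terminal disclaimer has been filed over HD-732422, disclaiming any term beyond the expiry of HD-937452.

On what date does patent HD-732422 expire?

Natural term of HD-732422:
  Base: filing + 25 years → 13 October 2031.
  Interference Suspension Credit: +173 days → 3 April 2032.
  Examination Delay Credit: +312 days → 9 February 2033.
  Applicant Delay Offset: −228 days → 26 June 2032.
Expiry of referenced patent HD-937452:
  Base: filing + 25 years → 27 April 2030.
  Examination Delay Credit: +396 days → 28 May 2031.
  Applicant Delay Offset: −36 days → 22 April 2031.
Terminal disclaimer: HD-732422 expires on the earlier of 26 June 2032 and 22 April 2031.

April 22, 2031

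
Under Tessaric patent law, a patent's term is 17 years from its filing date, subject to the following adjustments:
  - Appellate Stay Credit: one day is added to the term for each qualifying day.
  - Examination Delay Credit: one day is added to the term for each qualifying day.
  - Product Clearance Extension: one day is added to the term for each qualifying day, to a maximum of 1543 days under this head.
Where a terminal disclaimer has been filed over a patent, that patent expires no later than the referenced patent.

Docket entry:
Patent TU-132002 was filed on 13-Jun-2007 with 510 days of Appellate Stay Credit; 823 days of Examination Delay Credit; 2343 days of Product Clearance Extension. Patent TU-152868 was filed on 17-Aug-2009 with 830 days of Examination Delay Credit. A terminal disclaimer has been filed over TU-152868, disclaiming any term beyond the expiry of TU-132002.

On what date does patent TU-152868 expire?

Natural term of TU-152868:
  Base: filing + 17 years → 17 August 2026.
  Examination Delay Credit: +830 days → 24 November 2028.
Expiry of referenced patent TU-132002:
  Base: filing + 17 years → 13 June 2024.
  Appellate Stay Credit: +510 days → 5 November 2025.
  Examination Delay Credit: +823 days → 6 February 2028.
  Product Clearance Extension: 2343 days claimed exceeds the 1543-day cap, so +1543 days → 28 April 2032.
Terminal disclaimer: TU-152868 expires on the earlier of 24 November 2028 and 28 April 2032.

2028-11-24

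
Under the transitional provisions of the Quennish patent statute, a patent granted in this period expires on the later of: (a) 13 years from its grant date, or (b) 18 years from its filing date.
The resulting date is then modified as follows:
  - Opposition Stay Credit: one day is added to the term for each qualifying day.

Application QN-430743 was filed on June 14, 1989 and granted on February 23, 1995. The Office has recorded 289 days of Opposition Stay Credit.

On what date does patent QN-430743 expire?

2008-12-08

(a) grant + 13 years → 23 February 2008.
(b) filing + 18 years → 14 June 2007.
Later of the two: 23 February 2008.
Opposition Stay Credit: +289 days → 8 December 2008.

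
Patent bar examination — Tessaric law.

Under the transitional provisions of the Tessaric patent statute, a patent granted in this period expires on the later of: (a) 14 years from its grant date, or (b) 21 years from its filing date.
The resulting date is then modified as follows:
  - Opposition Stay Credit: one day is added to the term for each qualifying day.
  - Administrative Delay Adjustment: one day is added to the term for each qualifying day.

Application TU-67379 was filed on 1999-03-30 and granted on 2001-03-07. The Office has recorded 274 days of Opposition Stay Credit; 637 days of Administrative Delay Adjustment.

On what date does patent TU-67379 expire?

September 27, 2022

(a) grant + 14 years → 7 March 2015.
(b) filing + 21 years → 30 March 2020.
Later of the two: 30 March 2020.
Opposition Stay Credit: +274 days → 29 December 2020.
Administrative Delay Adjustment: +637 days → 27 September 2022.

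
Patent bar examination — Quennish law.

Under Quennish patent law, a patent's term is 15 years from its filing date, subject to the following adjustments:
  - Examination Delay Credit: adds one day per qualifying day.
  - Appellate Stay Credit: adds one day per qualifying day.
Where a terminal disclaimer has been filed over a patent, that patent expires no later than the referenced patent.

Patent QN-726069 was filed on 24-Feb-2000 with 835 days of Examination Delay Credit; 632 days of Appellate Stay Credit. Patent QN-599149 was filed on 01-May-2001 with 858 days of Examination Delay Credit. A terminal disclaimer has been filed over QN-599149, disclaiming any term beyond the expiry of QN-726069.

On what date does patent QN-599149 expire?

September 6, 2018

Natural term of QN-599149:
  Base: filing + 15 years → 1 May 2016.
  Examination Delay Credit: +858 days → 6 September 2018.
Expiry of referenced patent QN-726069:
  Base: filing + 15 years → 24 February 2015.
  Examination Delay Credit: +835 days → 8 June 2017.
  Appellate Stay Credit: +632 days → 2 March 2019.
Terminal disclaimer: QN-599149 expires on the earlier of 6 September 2018 and 2 March 2019.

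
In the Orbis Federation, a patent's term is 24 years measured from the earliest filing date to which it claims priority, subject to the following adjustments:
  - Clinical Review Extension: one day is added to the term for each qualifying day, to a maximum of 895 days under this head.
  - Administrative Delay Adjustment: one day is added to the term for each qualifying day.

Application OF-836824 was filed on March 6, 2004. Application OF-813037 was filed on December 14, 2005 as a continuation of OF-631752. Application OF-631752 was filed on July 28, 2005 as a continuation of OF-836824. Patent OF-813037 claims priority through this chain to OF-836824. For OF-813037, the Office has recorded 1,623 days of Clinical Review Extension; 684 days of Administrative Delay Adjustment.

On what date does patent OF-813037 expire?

July 2, 2032

Earliest priority filing: 6 March 2004.
Base term: 6 March 2004 + 24 years → 6 March 2028.
Clinical Review Extension: 1623 days claimed exceeds the 895-day cap, so +895 days → 18 August 2030.
Administrative Delay Adjustment: +684 days → 2 July 2032.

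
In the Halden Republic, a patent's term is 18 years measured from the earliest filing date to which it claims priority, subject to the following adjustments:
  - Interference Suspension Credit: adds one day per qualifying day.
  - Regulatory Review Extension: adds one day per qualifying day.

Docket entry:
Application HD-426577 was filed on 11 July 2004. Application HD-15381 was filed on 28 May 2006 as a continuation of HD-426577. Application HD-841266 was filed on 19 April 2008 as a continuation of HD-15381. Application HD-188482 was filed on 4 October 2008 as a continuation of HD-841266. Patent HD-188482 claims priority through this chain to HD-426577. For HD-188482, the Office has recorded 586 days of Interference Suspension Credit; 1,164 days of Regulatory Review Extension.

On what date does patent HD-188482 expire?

2027-04-26

Earliest priority filing: 11 July 2004.
Base term: 11 July 2004 + 18 years → 11 July 2022.
Interference Suspension Credit: +586 days → 17 February 2024.
Regulatory Review Extension: +1164 days → 26 April 2027.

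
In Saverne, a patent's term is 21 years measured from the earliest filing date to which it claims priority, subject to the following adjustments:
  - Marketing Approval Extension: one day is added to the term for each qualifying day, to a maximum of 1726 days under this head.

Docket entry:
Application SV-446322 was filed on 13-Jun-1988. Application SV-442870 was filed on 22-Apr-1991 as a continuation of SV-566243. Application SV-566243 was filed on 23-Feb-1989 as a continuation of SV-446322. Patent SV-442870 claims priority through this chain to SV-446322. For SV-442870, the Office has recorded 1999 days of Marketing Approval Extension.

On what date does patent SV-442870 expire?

Earliest priority filing: 13 June 1988.
Base term: 13 June 1988 + 21 years → 13 June 2009.
Marketing Approval Extension: 1999 days claimed exceeds the 1726-day cap, so +1726 days → 5 March 2014.

March 5, 2014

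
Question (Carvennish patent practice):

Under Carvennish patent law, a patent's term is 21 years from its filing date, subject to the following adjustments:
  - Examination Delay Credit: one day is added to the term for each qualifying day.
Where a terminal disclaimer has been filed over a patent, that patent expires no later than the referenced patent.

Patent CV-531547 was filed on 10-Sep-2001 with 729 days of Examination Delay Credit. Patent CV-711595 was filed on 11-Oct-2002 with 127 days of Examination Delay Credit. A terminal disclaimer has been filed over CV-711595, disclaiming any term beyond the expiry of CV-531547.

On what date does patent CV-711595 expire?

Natural term of CV-711595:
  Base: filing + 21 years → 11 October 2023.
  Examination Delay Credit: +127 days → 15 February 2024.
Expiry of referenced patent CV-531547:
  Base: filing + 21 years → 10 September 2022.
  Examination Delay Credit: +729 days → 8 September 2024.
Terminal disclaimer: CV-711595 expires on the earlier of 15 February 2024 and 8 September 2024.

2024-02-15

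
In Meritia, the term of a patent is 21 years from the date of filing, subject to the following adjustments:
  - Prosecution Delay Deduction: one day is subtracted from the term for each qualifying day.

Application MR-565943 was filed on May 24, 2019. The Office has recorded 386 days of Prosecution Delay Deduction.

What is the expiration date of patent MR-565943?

Base term: filing date + 21 years → 24 May 2040.
Prosecution Delay Deduction: −386 days → 4 May 2039.

2039-05-04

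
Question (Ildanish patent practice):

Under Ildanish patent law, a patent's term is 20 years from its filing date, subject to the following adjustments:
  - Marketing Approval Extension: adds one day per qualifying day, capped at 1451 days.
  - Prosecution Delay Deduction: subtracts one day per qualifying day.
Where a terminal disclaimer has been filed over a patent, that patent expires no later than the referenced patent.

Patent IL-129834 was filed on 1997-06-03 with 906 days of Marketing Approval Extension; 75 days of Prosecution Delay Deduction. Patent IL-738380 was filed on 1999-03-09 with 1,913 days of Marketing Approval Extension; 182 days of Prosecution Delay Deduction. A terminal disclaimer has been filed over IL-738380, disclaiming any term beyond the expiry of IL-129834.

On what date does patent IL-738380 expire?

Natural term of IL-738380:
  Base: filing + 20 years → 9 March 2019.
  Marketing Approval Extension: 1913 days claimed exceeds the 1451-day cap, so +1451 days → 27 February 2023.
  Prosecution Delay Deduction: −182 days → 29 August 2022.
Expiry of referenced patent IL-129834:
  Base: filing + 20 years → 3 June 2017.
  Marketing Approval Extension: 906 days (within the 1451-day cap) → +906 days → 26 November 2019.
  Prosecution Delay Deduction: −75 days → 12 September 2019.
Terminal disclaimer: IL-738380 expires on the earlier of 29 August 2022 and 12 September 2019.

September 12, 2019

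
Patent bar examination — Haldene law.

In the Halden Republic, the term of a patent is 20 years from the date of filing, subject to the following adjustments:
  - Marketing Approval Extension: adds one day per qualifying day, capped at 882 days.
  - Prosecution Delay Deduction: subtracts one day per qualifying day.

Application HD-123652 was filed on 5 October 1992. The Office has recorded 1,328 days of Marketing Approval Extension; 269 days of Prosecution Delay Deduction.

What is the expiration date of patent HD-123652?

Base term: filing date + 20 years → 5 October 2012.
Marketing Approval Extension: 1328 days claimed exceeds the 882-day cap, so +882 days → 6 March 2015.
Prosecution Delay Deduction: −269 days → 10 June 2014.

June 10, 2014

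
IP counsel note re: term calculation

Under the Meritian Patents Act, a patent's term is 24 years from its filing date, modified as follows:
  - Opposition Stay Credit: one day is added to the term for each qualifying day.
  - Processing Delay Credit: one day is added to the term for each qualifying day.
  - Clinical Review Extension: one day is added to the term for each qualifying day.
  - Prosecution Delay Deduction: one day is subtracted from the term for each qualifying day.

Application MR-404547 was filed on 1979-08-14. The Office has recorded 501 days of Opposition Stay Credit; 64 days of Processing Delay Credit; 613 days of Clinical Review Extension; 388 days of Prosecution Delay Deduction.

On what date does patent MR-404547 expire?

October 12, 2005

Base term: filing date + 24 years → 14 August 2003.
Opposition Stay Credit: +501 days → 27 December 2004.
Processing Delay Credit: +64 days → 1 March 2005.
Clinical Review Extension: +613 days → 4 November 2006.
Prosecution Delay Deduction: −388 days → 12 October 2005.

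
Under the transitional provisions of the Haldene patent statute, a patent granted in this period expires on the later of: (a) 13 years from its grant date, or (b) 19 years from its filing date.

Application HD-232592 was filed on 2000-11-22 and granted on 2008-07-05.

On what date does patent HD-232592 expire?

2021-07-05

(a) grant + 13 years → 5 July 2021.
(b) filing + 19 years → 22 November 2019.
Later of the two: 5 July 2021.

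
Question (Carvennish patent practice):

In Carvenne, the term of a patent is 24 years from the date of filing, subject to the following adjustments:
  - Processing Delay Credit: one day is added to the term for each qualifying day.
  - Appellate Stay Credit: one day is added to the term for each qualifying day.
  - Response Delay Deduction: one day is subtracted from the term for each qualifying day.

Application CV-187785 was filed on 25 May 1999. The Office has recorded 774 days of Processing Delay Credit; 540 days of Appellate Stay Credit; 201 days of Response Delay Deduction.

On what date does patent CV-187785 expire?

Base term: filing date + 24 years → 25 May 2023.
Processing Delay Credit: +774 days → 7 July 2025.
Appellate Stay Credit: +540 days → 29 December 2026.
Response Delay Deduction: −201 days → 11 June 2026.

2026-06-11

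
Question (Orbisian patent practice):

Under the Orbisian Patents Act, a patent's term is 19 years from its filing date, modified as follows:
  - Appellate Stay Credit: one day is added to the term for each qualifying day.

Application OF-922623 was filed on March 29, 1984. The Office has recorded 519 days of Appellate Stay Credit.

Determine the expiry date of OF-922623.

August 29, 2004

Base term: filing date + 19 years → 29 March 2003.
Appellate Stay Credit: +519 days → 29 August 2004.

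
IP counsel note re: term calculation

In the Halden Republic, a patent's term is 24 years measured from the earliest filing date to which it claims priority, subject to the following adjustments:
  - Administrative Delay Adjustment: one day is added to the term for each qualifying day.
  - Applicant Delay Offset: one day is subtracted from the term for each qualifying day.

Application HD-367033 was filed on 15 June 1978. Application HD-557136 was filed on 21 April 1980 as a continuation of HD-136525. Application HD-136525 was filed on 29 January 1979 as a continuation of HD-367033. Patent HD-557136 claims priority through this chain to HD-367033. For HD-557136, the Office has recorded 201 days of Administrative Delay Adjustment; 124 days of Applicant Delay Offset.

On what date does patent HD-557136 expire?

August 31, 2002

Earliest priority filing: 15 June 1978.
Base term: 15 June 1978 + 24 years → 15 June 2002.
Administrative Delay Adjustment: +201 days → 2 January 2003.
Applicant Delay Offset: −124 days → 31 August 2002.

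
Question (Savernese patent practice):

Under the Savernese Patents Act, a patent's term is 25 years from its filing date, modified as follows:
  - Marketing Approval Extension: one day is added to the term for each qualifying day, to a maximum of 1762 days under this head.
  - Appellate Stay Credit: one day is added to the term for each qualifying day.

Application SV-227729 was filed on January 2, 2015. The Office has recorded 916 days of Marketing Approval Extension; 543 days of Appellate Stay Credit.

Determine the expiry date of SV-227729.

Base term: filing date + 25 years → 2 January 2040.
Marketing Approval Extension: 916 days (within the 1762-day cap) → +916 days → 6 July 2042.
Appellate Stay Credit: +543 days → 31 December 2043.

December 31, 2043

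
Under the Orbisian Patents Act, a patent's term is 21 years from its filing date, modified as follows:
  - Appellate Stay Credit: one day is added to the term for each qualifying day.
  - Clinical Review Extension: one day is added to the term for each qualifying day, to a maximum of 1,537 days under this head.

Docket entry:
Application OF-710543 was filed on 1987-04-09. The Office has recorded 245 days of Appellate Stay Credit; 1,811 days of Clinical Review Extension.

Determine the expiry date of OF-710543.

Base term: filing date + 21 years → 9 April 2008.
Appellate Stay Credit: +245 days → 10 December 2008.
Clinical Review Extension: 1811 days claimed exceeds the 1537-day cap, so +1537 days → 24 February 2013.

2013-02-24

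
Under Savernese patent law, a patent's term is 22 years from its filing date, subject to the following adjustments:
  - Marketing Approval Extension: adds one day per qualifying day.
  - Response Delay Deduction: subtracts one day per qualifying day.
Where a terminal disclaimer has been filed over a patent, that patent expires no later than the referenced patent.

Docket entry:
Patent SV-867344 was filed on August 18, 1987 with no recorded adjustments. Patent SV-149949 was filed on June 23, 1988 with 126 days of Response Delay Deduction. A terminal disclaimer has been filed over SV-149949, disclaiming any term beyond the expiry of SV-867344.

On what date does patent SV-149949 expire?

Natural term of SV-149949:
  Base: filing + 22 years → 23 June 2010.
  Response Delay Deduction: −126 days → 17 February 2010.
Expiry of referenced patent SV-867344:
  Base: filing + 22 years → 18 August 2009.
Terminal disclaimer: SV-149949 expires on the earlier of 17 February 2010 and 18 August 2009.

August 18, 2009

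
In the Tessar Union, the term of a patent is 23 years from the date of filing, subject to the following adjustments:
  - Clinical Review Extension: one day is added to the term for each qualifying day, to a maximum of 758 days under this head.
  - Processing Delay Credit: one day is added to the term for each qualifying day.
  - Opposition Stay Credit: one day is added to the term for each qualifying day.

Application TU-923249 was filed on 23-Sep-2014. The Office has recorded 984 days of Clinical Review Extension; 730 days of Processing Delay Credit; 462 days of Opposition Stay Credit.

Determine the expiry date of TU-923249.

January 25, 2043

Base term: filing date + 23 years → 23 September 2037.
Clinical Review Extension: 984 days claimed exceeds the 758-day cap, so +758 days → 21 October 2039.
Processing Delay Credit: +730 days → 20 October 2041.
Opposition Stay Credit: +462 days → 25 January 2043.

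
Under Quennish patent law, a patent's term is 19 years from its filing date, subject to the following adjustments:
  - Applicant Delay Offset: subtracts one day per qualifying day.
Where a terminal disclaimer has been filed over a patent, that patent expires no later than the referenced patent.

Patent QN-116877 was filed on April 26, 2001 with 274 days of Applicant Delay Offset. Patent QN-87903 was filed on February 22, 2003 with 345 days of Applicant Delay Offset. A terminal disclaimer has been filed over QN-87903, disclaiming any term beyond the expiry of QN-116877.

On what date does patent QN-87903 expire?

July 27, 2019

Natural term of QN-87903:
  Base: filing + 19 years → 22 February 2022.
  Applicant Delay Offset: −345 days → 14 March 2021.
Expiry of referenced patent QN-116877:
  Base: filing + 19 years → 26 April 2020.
  Applicant Delay Offset: −274 days → 27 July 2019.
Terminal disclaimer: QN-87903 expires on the earlier of 14 March 2021 and 27 July 2019.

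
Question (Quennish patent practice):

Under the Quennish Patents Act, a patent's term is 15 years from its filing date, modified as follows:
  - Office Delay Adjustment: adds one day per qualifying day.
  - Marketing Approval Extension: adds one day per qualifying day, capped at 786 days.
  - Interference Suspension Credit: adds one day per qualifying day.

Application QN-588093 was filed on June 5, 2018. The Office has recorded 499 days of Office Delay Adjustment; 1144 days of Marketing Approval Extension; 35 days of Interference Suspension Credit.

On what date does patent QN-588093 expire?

Base term: filing date + 15 years → 5 June 2033.
Office Delay Adjustment: +499 days → 17 October 2034.
Marketing Approval Extension: 1144 days claimed exceeds the 786-day cap, so +786 days → 11 December 2036.
Interference Suspension Credit: +35 days → 15 January 2037.

2037-01-15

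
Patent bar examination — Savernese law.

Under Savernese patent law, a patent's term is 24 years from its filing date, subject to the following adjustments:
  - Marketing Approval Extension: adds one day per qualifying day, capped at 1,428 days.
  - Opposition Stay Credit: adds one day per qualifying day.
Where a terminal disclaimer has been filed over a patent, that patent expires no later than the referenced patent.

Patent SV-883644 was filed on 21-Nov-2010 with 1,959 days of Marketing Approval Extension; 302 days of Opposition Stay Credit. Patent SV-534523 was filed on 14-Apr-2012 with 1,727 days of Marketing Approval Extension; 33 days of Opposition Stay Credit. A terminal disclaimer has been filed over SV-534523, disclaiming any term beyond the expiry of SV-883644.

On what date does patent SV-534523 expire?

Natural term of SV-534523:
  Base: filing + 24 years → 14 April 2036.
  Marketing Approval Extension: 1727 days claimed exceeds the 1428-day cap, so +1428 days → 12 March 2040.
  Opposition Stay Credit: +33 days → 14 April 2040.
Expiry of referenced patent SV-883644:
  Base: filing + 24 years → 21 November 2034.
  Marketing Approval Extension: 1959 days claimed exceeds the 1428-day cap, so +1428 days → 19 October 2038.
  Opposition Stay Credit: +302 days → 17 August 2039.
Terminal disclaimer: SV-534523 expires on the earlier of 14 April 2040 and 17 August 2039.

August 17, 2039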